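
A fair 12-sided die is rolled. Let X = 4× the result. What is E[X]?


E[die] = (1+12)/2 = 13/2
E[X] = 4 × 13/2 = 26

E[X] = 26


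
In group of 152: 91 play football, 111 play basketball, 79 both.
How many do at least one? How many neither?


|A∪B| = 91+111-79 = 123
Neither = 152-123 = 29

At least one: 123; Neither: 29


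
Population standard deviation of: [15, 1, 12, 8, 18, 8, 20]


Mean = 82/7
  (15-82/7)²=529/49
  (1-82/7)²=5625/49
  (12-82/7)²=4/49
  (8-82/7)²=676/49
  (18-82/7)²=1936/49
  (8-82/7)²=676/49
  (20-82/7)²=3364/49
Σ(x-μ)² = 1830/7
σ² = (1830/7)/7 = 1830/49

σ = √(1830/49) ≈ 6.1112


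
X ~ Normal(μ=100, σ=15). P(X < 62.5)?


z = (62.5-100)/15 = -2.5
P(Z < -2.5) = 0.0062

P(X < 62.5) ≈ 0.0062


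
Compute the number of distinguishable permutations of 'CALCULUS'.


Letters: 8, freq: {'C': 2, 'A': 1, 'L': 2, 'U': 2, 'S': 1}
8!/(2!×1!×2!×2!×1!) = 40320/8 = 5040

5040


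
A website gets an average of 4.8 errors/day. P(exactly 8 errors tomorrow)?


Poisson(λ=4.8): P(X=8) = e^(-λ)×λ^k/k!
= e^(-4.8) × 4.8^8 / 8!
≈ 0.008229747049 × 281792.804291 / 40320 ≈ 0.057517

P(X=8) ≈ 0.057517 ≈ 5.75%


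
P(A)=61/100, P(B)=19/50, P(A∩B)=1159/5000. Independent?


P(A)×P(B) = 1159/5000
P(A∩B) = 1159/5000
Equal ✓ → Independent

Yes, independent


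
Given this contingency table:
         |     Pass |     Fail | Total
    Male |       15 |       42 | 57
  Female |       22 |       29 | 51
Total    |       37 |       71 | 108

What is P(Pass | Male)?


P(Pass | Male) = 15/(15+42) = 15/57 = 5/19

P(Pass|Male) = 5/19 ≈ 26.32%


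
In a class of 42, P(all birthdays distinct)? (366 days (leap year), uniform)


P(all different) = Π(366-i)/366 for i=0..41
= (366/366)×(365/366)×...×(325/366)
= 0.086572

P ≈ 0.0866 ≈ 8.66%


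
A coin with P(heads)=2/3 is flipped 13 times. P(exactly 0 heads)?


Binomial: P(X=0) = C(13,0)×p^0×(1-p)^13
= 1 × 1 × 1/1594323 = 1/1594323

P(X=0) = 1/1594323 ≈ 0.00%


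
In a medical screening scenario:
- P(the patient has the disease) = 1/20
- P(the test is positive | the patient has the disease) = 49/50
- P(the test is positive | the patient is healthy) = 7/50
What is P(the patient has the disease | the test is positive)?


Using Bayes' theorem:
P(A|B) = P(B|A)·P(A) / P(B)

P(the test is positive) = 49/50 × 1/20 + 7/50 × 19/20
= 49/1000 + 133/1000 = 91/500

P(the patient has the disease|the test is positive) = (49/1000) / (91/500) = 7/26

P(the patient has the disease|the test is positive) = 7/26 ≈ 26.92%


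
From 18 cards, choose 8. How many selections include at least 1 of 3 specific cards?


Complement: C(18,8) - C(15,8) = 43758 - 6435 = 37323

37323


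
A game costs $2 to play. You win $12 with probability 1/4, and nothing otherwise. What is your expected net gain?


E[gain] = (12-2)×1/4 + (-2)×3/4
= 5/2 - 3/2 = 1

Expected net gain = $1 ≈ $1.00


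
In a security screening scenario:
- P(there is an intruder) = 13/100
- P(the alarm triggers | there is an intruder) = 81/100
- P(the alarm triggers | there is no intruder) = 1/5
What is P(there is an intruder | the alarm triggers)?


Using Bayes' theorem:
P(A|B) = P(B|A)·P(A) / P(B)

P(the alarm triggers) = 81/100 × 13/100 + 1/5 × 87/100
= 1053/10000 + 87/500 = 2793/10000

P(there is an intruder|the alarm triggers) = (1053/10000) / (2793/10000) = 351/931

P(there is an intruder|the alarm triggers) = 351/931 ≈ 37.70%


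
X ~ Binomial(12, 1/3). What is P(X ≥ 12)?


P(X ≥ 12) = Σ P(X=i) for i=12..12
P(X=12) = 1/531441
Sum = 1/531441

P(X ≥ 12) = 1/531441 ≈ 0.00%


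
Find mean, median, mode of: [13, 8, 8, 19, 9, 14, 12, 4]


Sorted: [4, 8, 8, 9, 12, 13, 14, 19]
Mean = 87/8
Median = 21/2
Freq: {13: 1, 8: 2, 19: 1, 9: 1, 14: 1, 12: 1, 4: 1}
Mode: [8]

Mean=87/8, Median=21/2, Mode=8


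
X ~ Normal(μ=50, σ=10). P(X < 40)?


z = (40-50)/10 = -1.0
P(Z < -1.0) = 0.1587

P(X < 40) ≈ 0.1587


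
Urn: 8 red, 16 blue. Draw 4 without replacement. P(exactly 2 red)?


Hypergeometric: C(8,2)×C(16,2)/C(24,4)
= 28×120/10626 = 80/253

P(X=2) = 80/253 ≈ 31.62%


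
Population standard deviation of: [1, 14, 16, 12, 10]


Mean = 53/5
  (1-53/5)²=2304/25
  (14-53/5)²=289/25
  (16-53/5)²=729/25
  (12-53/5)²=49/25
  (10-53/5)²=9/25
Σ(x-μ)² = 676/5
σ² = (676/5)/5 = 676/25

σ = √(676/25) ≈ 5.2000


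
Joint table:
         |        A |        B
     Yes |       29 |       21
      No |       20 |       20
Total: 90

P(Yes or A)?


P(Yes∨A) = P(Yes) + P(A) - P(Yes∧A)
= (50 + 49 - 29)/90 = 70/90 = 7/9

P = 7/9 ≈ 77.78%


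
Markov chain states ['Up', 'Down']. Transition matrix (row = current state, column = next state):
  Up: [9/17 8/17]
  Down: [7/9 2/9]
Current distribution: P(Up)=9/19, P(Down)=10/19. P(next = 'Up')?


P(next=Up) = Σᵢ P(now=i)×P(i→Up)
= 9/19×9/17 + 10/19×7/9
= 81/323 + 70/171 = 101/153

P = 101/153 ≈ 0.6601


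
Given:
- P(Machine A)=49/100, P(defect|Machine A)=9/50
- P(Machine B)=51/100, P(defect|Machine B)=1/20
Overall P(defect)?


P(B) = Σ P(B|Aᵢ)×P(Aᵢ)
  9/50×49/100 = 441/5000
  1/20×51/100 = 51/2000
Sum = 1137/10000

P(defect) = 1137/10000 ≈ 11.37%


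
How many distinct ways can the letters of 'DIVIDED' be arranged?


Letters: 7, freq: {'D': 3, 'I': 2, 'V': 1, 'E': 1}
7!/(3!×2!×1!×1!) = 5040/12 = 420

420


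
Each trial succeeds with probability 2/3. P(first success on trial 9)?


Geometric: P(X=9) = (1-p)^(k-1)×p = (1/3)^8×2/3 = 2/19683

P(X=9) = 2/19683 ≈ 0.01%


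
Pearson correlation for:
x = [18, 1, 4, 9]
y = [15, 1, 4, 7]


n=4, Σx=32, Σy=27, Σxy=350, Σx²=422, Σy²=291
r = (4×350 - 32×27)/√((4×422 - 32²)(4×291 - 27²))
= 536/√(664×435) = 536/√288840 ≈ 536/537.4384 ≈ 0.9973

r ≈ 0.9973


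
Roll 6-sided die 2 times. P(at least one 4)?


P(no 4)^2 = (5/6)^2 = 25/36
P(≥1) = 1 - 25/36 = 11/36

P = 11/36 ≈ 30.56%


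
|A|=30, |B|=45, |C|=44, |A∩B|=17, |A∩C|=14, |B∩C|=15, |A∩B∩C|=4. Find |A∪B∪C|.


|A∪B∪C| = 30+45+44-17-14-15+4 = 77

|A∪B∪C| = 77


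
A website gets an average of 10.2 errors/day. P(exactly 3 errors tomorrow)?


Poisson(λ=10.2): P(X=3) = e^(-λ)×λ^k/k!
= e^(-10.2) × 10.2^3 / 3!
≈ 3.717031868e-05 × 1061.208 / 6 ≈ 0.006574

P(X=3) ≈ 0.006574 ≈ 0.66%


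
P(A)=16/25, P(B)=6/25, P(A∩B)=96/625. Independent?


P(A)×P(B) = 96/625
P(A∩B) = 96/625
Equal ✓ → Independent

Yes, independent


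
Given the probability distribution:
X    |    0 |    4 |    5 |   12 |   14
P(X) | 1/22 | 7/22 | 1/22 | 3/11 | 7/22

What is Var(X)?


E[X] = 203/22
E[X²] = 2373/22
Var(X) = E[X²] - (E[X])² = 2373/22 - 41209/484 = 10997/484

Var(X) = 10997/484 ≈ 22.7211


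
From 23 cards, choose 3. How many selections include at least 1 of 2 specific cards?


Complement: C(23,3) - C(21,3) = 1771 - 1330 = 441

441


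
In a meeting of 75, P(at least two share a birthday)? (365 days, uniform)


P(all different) = Π(365-i)/365 for i=0..74
= 0.000280
P(match) = 1 - 0.000280 = 0.999720

P ≈ 0.9997 ≈ 99.97%


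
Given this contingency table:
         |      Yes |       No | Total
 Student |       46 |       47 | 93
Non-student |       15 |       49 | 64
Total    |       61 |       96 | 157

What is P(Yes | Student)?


P(Yes | Student) = 46/(46+47) = 46/93

P(Yes|Student) = 46/93 ≈ 49.46%


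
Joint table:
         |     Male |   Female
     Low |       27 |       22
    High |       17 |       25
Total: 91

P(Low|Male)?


P(Low|Male) = 27/(27+17) = 27/44

P = 27/44 ≈ 61.36%


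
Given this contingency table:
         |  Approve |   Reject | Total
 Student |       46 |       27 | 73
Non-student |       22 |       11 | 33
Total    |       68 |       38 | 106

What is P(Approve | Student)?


P(Approve | Student) = 46/(46+27) = 46/73

P(Approve|Student) = 46/73 ≈ 63.01%


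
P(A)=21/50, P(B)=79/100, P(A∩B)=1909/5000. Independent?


P(A)×P(B) = 1659/5000
P(A∩B) = 1909/5000
Not equal → NOT independent

No, not independent


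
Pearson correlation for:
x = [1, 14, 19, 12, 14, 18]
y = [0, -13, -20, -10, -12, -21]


n=6, Σx=78, Σy=-76, Σxy=-1228, Σx²=1222, Σy²=1254
r = (6×(-1228) - 78×(-76))/√((6×1222 - 78²)(6×1254 - (-76)²))
= -1440/√(1248×1748) = -1440/√2181504 ≈ -1440/1476.9915 ≈ -0.9750

r ≈ -0.9750


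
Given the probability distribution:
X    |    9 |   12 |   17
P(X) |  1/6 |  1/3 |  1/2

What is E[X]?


E[X] = Σ x·P(X=x)
= (9)×(1/6) + (12)×(1/3) + (17)×(1/2)
= 14

E[X] = 14


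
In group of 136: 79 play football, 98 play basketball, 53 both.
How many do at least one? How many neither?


|A∪B| = 79+98-53 = 124
Neither = 136-124 = 12

At least one: 124; Neither: 12


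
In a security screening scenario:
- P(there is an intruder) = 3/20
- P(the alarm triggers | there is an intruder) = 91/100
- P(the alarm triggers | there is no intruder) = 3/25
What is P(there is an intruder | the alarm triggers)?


Using Bayes' theorem:
P(A|B) = P(B|A)·P(A) / P(B)

P(the alarm triggers) = 91/100 × 3/20 + 3/25 × 17/20
= 273/2000 + 51/500 = 477/2000

P(there is an intruder|the alarm triggers) = (273/2000) / (477/2000) = 91/159

P(there is an intruder|the alarm triggers) = 91/159 ≈ 57.23%


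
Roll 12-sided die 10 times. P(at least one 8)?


P(no 8)^10 = (11/12)^10 = 25937424601/61917364224
P(≥1) = 1 - 25937424601/61917364224 = 35979939623/61917364224

P = 35979939623/61917364224 ≈ 58.11%


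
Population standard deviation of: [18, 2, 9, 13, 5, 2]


Mean = 49/6
  (18-49/6)²=3481/36
  (2-49/6)²=1369/36
  (9-49/6)²=25/36
  (13-49/6)²=841/36
  (5-49/6)²=361/36
  (2-49/6)²=1369/36
Σ(x-μ)² = 1241/6
σ² = (1241/6)/6 = 1241/36

σ = √(1241/36) ≈ 5.8713


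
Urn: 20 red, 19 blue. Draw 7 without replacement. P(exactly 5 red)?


Hypergeometric: C(20,5)×C(19,2)/C(39,7)
= 15504×171/15380937 = 912/5291

P(X=5) = 912/5291 ≈ 17.24%


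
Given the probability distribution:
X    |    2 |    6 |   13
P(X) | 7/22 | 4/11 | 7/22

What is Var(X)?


E[X] = 153/22
E[X²] = 1499/22
Var(X) = E[X²] - (E[X])² = 1499/22 - 23409/484 = 9569/484

Var(X) = 9569/484 ≈ 19.7707


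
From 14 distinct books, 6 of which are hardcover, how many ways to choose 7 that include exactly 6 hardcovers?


Choose 6 of the 6 hardcovers and 1 of the other 8 books:
C(6,6)×C(8,1) = 1×8 = 8

8


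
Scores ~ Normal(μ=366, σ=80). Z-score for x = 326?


z = (x - μ)/σ = (326 - 366)/80 = -0.5

z = -0.5


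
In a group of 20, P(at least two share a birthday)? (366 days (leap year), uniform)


P(all different) = Π(366-i)/366 for i=0..19
= 0.589430
P(match) = 1 - 0.589430 = 0.410570

P ≈ 0.4106 ≈ 41.06%


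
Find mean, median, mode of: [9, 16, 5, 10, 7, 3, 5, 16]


Sorted: [3, 5, 5, 7, 9, 10, 16, 16]
Mean = 71/8
Median = 8
Freq: {9: 1, 16: 2, 5: 2, 10: 1, 7: 1, 3: 1}
Mode: [5, 16]

Mean=71/8, Median=8, Mode=[5, 16]


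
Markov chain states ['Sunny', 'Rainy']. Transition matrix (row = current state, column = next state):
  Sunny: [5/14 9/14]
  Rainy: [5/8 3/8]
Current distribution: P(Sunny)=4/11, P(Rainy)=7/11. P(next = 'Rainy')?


P(next=Rainy) = Σᵢ P(now=i)×P(i→Rainy)
= 4/11×9/14 + 7/11×3/8
= 18/77 + 21/88 = 291/616

P = 291/616 ≈ 0.4724


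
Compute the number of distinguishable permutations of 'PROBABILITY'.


Letters: 11, freq: {'P': 1, 'R': 1, 'O': 1, 'B': 2, 'A': 1, 'I': 2, 'L': 1, 'T': 1, 'Y': 1}
11!/(1!×1!×1!×2!×1!×2!×1!×1!×1!) = 39916800/4 = 9979200

9979200


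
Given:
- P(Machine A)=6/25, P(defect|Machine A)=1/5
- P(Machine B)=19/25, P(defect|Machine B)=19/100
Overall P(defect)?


P(B) = Σ P(B|Aᵢ)×P(Aᵢ)
  1/5×6/25 = 6/125
  19/100×19/25 = 361/2500
Sum = 481/2500

P(defect) = 481/2500 ≈ 19.24%


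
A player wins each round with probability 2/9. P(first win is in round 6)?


Geometric: P(X=6) = (1-p)^(k-1)×p = (7/9)^5×2/9 = 33614/531441

P(X=6) = 33614/531441 ≈ 6.33%


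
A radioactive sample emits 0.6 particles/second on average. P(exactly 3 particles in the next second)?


Poisson(λ=0.6): P(X=3) = e^(-λ)×λ^k/k!
= e^(-0.6) × 0.6^3 / 3!
≈ 0.5488116361 × 0.216 / 6 ≈ 0.019757

P(X=3) ≈ 0.019757 ≈ 1.98%


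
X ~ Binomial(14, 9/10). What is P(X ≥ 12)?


P(X ≥ 12) = Σ P(X=i) for i=12..14
P(X=12) = 25701087819771/100000000000000
P(X=13) = 17793060798303/50000000000000
P(X=14) = 22876792454961/100000000000000
Sum = 42082000935669/50000000000000

P(X ≥ 12) = 42082000935669/50000000000000 ≈ 84.16%


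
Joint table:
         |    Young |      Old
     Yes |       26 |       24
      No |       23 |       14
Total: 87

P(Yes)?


P(Yes) = (26+24)/87 = 50/87

P(Yes) = 50/87 ≈ 57.47%


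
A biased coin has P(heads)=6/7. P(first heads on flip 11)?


Geometric: P(X=11) = (1-p)^(k-1)×p = (1/7)^10×6/7 = 6/1977326743

P(X=11) = 6/1977326743 ≈ 0.00%


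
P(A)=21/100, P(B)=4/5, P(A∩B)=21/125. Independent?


P(A)×P(B) = 21/125
P(A∩B) = 21/125
Equal ✓ → Independent

Yes, independent


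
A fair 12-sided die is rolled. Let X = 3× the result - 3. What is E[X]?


E[die] = (1+12)/2 = 13/2
E[X] = 3×13/2 - 3 = 33/2

E[X] = 33/2


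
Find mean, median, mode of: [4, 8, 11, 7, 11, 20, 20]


Sorted: [4, 7, 8, 11, 11, 20, 20]
Mean = 81/7
Median = 11
Freq: {4: 1, 8: 1, 11: 2, 7: 1, 20: 2}
Mode: [11, 20]

Mean=81/7, Median=11, Mode=[11, 20]


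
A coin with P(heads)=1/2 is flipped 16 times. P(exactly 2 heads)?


Binomial: P(X=2) = C(16,2)×p^2×(1-p)^14
= 120 × 1/4 × 1/16384 = 15/8192

P(X=2) = 15/8192 ≈ 0.18%


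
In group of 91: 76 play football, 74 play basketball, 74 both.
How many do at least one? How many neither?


|A∪B| = 76+74-74 = 76
Neither = 91-76 = 15

At least one: 76; Neither: 15


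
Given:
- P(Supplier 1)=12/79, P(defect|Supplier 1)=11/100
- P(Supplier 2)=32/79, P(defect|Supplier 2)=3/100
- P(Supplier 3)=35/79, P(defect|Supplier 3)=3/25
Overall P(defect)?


P(B) = Σ P(B|Aᵢ)×P(Aᵢ)
  11/100×12/79 = 33/1975
  3/100×32/79 = 24/1975
  3/25×35/79 = 21/395
Sum = 162/1975

P(defect) = 162/1975 ≈ 8.20%


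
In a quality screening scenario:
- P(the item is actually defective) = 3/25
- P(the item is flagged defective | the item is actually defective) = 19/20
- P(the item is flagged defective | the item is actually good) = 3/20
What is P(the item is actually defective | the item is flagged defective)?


Using Bayes' theorem:
P(A|B) = P(B|A)·P(A) / P(B)

P(the item is flagged defective) = 19/20 × 3/25 + 3/20 × 22/25
= 57/500 + 33/250 = 123/500

P(the item is actually defective|the item is flagged defective) = (57/500) / (123/500) = 19/41

P(the item is actually defective|the item is flagged defective) = 19/41 ≈ 46.34%


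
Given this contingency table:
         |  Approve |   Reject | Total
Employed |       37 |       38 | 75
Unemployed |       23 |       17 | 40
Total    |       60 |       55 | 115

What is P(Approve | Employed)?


P(Approve | Employed) = 37/(37+38) = 37/75

P(Approve|Employed) = 37/75 ≈ 49.33%


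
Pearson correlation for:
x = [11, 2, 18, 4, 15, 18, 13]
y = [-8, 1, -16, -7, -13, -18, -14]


n=7, Σx=81, Σy=-75, Σxy=-1103, Σx²=1183, Σy²=1059
r = (7×(-1103) - 81×(-75))/√((7×1183 - 81²)(7×1059 - (-75)²))
= -1646/√(1720×1788) = -1646/√3075360 ≈ -1646/1753.6704 ≈ -0.9386

r ≈ -0.9386


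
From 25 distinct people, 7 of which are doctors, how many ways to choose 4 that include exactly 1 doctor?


Choose 1 of the 7 doctors and 3 of the other 18 people:
C(7,1)×C(18,3) = 7×816 = 5712

5712


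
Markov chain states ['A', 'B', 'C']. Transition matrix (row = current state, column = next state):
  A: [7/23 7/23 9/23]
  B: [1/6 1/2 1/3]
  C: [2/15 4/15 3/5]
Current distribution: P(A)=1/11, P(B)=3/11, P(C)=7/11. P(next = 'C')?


P(next=C) = Σᵢ P(now=i)×P(i→C)
= 1/11×9/23 + 3/11×1/3 + 7/11×3/5
= 9/253 + 1/11 + 21/55 = 643/1265

P = 643/1265 ≈ 0.5083


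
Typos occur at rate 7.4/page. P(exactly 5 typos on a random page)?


Poisson(λ=7.4): P(X=5) = e^(-λ)×λ^k/k!
= e^(-7.4) × 7.4^5 / 5!
≈ 0.0006112527611 × 22190.06624 / 120 ≈ 0.113031

P(X=5) ≈ 0.113031 ≈ 11.30%


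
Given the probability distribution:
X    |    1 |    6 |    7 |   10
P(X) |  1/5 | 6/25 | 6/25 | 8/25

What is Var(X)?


E[X] = 163/25
E[X²] = 263/5
Var(X) = E[X²] - (E[X])² = 263/5 - 26569/625 = 6306/625

Var(X) = 6306/625 ≈ 10.0896


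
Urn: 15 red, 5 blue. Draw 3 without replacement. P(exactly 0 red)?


Hypergeometric: C(15,0)×C(5,3)/C(20,3)
= 1×10/1140 = 1/114

P(X=0) = 1/114 ≈ 0.88%


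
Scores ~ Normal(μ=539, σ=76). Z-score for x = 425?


z = (x - μ)/σ = (425 - 539)/76 = -1.5

z = -1.5


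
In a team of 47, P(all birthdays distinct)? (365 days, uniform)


P(all different) = Π(365-i)/365 for i=0..46
= (365/365)×(364/365)×...×(319/365)
= 0.045226

P ≈ 0.0452 ≈ 4.52%


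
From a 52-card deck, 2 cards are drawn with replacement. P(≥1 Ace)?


P(not a Ace) = 48/52 = 12/13
P(none in 2 draws) = (12/13)^2 = 144/169
P(≥1 Ace) = 1 - 144/169 = 25/169

P = 25/169 ≈ 14.79%


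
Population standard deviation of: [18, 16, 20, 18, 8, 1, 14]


Mean = 95/7
  (18-95/7)²=961/49
  (16-95/7)²=289/49
  (20-95/7)²=2025/49
  (18-95/7)²=961/49
  (8-95/7)²=1521/49
  (1-95/7)²=7744/49
  (14-95/7)²=9/49
Σ(x-μ)² = 1930/7
σ² = (1930/7)/7 = 1930/49

σ = √(1930/49) ≈ 6.2760


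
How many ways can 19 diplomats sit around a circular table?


Circular arrangements of 19 distinct objects: fix one position to break rotational symmetry.
(n-1)! = 18! = 6402373705728000

6402373705728000


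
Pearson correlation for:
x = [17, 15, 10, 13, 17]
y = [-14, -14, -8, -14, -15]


n=5, Σx=72, Σy=-65, Σxy=-965, Σx²=1072, Σy²=877
r = (5×(-965) - 72×(-65))/√((5×1072 - 72²)(5×877 - (-65)²))
= -145/√(176×160) = -145/√28160 ≈ -145/167.8094 ≈ -0.8641

r ≈ -0.8641


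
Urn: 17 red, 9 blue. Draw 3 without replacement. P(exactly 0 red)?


Hypergeometric: C(17,0)×C(9,3)/C(26,3)
= 1×84/2600 = 21/650

P(X=0) = 21/650 ≈ 3.23%


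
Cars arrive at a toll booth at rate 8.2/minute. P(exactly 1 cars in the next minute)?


Poisson(λ=8.2): P(X=1) = e^(-λ)×λ^k/k!
= e^(-8.2) × 8.2^1 / 1!
≈ 0.00027465357 × 8.2 / 1 ≈ 0.002252

P(X=1) ≈ 0.002252 ≈ 0.23%


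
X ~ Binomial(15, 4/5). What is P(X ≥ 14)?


P(X ≥ 14) = Σ P(X=i) for i=14..15
P(X=14) = 805306368/6103515625
P(X=15) = 1073741824/30517578125
Sum = 5100273664/30517578125

P(X ≥ 14) = 5100273664/30517578125 ≈ 16.71%


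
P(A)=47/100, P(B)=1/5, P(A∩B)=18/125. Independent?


P(A)×P(B) = 47/500
P(A∩B) = 18/125
Not equal → NOT independent

No, not independent


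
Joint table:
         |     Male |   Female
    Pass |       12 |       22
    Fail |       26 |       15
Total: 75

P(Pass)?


P(Pass) = (12+22)/75 = 34/75

P(Pass) = 34/75 ≈ 45.33%


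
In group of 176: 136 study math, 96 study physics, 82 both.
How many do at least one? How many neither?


|A∪B| = 136+96-82 = 150
Neither = 176-150 = 26

At least one: 150; Neither: 26


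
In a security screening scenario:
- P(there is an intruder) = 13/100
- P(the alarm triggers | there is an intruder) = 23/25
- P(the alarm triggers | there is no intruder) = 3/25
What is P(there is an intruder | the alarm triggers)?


Using Bayes' theorem:
P(A|B) = P(B|A)·P(A) / P(B)

P(the alarm triggers) = 23/25 × 13/100 + 3/25 × 87/100
= 299/2500 + 261/2500 = 28/125

P(there is an intruder|the alarm triggers) = (299/2500) / (28/125) = 299/560

P(there is an intruder|the alarm triggers) = 299/560 ≈ 53.39%


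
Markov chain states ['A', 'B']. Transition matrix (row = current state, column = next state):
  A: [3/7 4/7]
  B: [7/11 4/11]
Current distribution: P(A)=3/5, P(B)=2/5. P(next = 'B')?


P(next=B) = Σᵢ P(now=i)×P(i→B)
= 3/5×4/7 + 2/5×4/11
= 12/35 + 8/55 = 188/385

P = 188/385 ≈ 0.4883


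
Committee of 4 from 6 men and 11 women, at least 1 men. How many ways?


Count by #men:
  1M,3W: C(6,1)×C(11,3)=990
  2M,2W: C(6,2)×C(11,2)=825
  3M,1W: C(6,3)×C(11,1)=220
  4M,0W: C(6,4)×C(11,0)=15
Total = 2050

2050


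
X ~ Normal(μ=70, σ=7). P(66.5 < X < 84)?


z₁=(66.5-70)/7=-0.5, z₂=(84-70)/7=2.0
P = Φ(2.0) - Φ(-0.5) = 0.977250 - 0.308538 = 0.668712 ≈ 0.6687

P(66.5 < X < 84) ≈ 0.6687


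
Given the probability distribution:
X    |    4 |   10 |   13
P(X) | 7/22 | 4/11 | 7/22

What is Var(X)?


E[X] = 199/22
E[X²] = 2095/22
Var(X) = E[X²] - (E[X])² = 2095/22 - 39601/484 = 6489/484

Var(X) = 6489/484 ≈ 13.4070


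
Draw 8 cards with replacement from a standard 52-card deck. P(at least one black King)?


P(not a black King) = 50/52 = 25/26
P(none in 8 draws) = (25/26)^8 = 152587890625/208827064576
P(≥1 black King) = 1 - 152587890625/208827064576 = 56239173951/208827064576

P = 56239173951/208827064576 ≈ 26.93%


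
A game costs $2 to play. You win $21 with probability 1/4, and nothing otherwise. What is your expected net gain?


E[gain] = (21-2)×1/4 + (-2)×3/4
= 19/4 - 3/2 = 13/4

Expected net gain = $13/4 ≈ $3.25


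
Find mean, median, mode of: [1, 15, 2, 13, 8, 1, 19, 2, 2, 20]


Sorted: [1, 1, 2, 2, 2, 8, 13, 15, 19, 20]
Mean = 83/10
Median = 5
Freq: {1: 2, 15: 1, 2: 3, 13: 1, 8: 1, 19: 1, 20: 1}
Mode: [2]

Mean=83/10, Median=5, Mode=2


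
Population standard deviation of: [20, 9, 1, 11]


Mean = 41/4
  (20-41/4)²=1521/16
  (9-41/4)²=25/16
  (1-41/4)²=1369/16
  (11-41/4)²=9/16
Σ(x-μ)² = 731/4
σ² = (731/4)/4 = 731/16

σ = √(731/16) ≈ 6.7593


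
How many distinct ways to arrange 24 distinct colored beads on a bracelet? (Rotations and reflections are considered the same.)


Free circular arrangements: rotations and reflections both identified.
(n-1)!/2 = 23!/2 = 25852016738884976640000/2 = 12926008369442488320000

12926008369442488320000


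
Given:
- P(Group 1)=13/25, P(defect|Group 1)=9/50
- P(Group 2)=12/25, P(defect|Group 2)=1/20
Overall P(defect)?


P(B) = Σ P(B|Aᵢ)×P(Aᵢ)
  9/50×13/25 = 117/1250
  1/20×12/25 = 3/125
Sum = 147/1250

P(defect) = 147/1250 ≈ 11.76%


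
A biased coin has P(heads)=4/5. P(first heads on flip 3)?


Geometric: P(X=3) = (1-p)^(k-1)×p = (1/5)^2×4/5 = 4/125

P(X=3) = 4/125 ≈ 3.20%


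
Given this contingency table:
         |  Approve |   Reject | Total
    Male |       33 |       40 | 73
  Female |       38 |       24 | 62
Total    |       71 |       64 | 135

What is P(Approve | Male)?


P(Approve | Male) = 33/(33+40) = 33/73

P(Approve|Male) = 33/73 ≈ 45.21%


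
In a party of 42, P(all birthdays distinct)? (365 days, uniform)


P(all different) = Π(365-i)/365 for i=0..41
= (365/365)×(364/365)×...×(324/365)
= 0.085970

P ≈ 0.0860 ≈ 8.60%


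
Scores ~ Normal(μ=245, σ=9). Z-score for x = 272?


z = (x - μ)/σ = (272 - 245)/9 = 3.0

z = 3.0


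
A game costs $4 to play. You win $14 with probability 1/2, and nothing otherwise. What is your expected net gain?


E[gain] = (14-4)×1/2 + (-4)×1/2
= 5 - 2 = 3

Expected net gain = $3 ≈ $3.00


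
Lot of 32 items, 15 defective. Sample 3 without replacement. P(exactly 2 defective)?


Hypergeometric: C(15,2)×C(17,1)/C(32,3)
= 105×17/4960 = 357/992

P(X=2) = 357/992 ≈ 35.99%


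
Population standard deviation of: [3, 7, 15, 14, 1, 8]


Mean = 48/6 = 8
  (3-8)²=25
  (7-8)²=1
  (15-8)²=49
  (14-8)²=36
  (1-8)²=49
  (8-8)²=0
Σ(x-μ)² = 160
σ² = 160/6 = 80/3

σ = √(80/3) ≈ 5.1640


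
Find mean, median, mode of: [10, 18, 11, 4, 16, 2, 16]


Sorted: [2, 4, 10, 11, 16, 16, 18]
Mean = 77/7 = 11
Median = 11
Freq: {10: 1, 18: 1, 11: 1, 4: 1, 16: 2, 2: 1}
Mode: [16]

Mean=11, Median=11, Mode=16


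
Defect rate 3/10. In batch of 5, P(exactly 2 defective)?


Binomial: P(X=2) = C(5,2)×p^2×(1-p)^3
= 10 × 9/100 × 343/1000 = 3087/10000

P(X=2) = 3087/10000 ≈ 30.87%


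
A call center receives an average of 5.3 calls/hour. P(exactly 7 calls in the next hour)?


Poisson(λ=5.3): P(X=7) = e^(-λ)×λ^k/k!
= e^(-5.3) × 5.3^7 / 7!
≈ 0.004991593907 × 117471.113984 / 5040 ≈ 0.116343

P(X=7) ≈ 0.116343 ≈ 11.63%


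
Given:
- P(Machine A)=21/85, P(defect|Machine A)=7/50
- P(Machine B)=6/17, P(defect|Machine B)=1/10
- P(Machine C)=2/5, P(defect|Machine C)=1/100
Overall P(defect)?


P(B) = Σ P(B|Aᵢ)×P(Aᵢ)
  7/50×21/85 = 147/4250
  1/10×6/17 = 3/85
  1/100×2/5 = 1/250
Sum = 157/2125

P(defect) = 157/2125 ≈ 7.39%


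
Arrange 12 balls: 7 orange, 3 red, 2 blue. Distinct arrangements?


12!/(7!×3!×2!) = 7920

7920


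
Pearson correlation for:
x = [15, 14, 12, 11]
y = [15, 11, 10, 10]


n=4, Σx=52, Σy=46, Σxy=609, Σx²=686, Σy²=546
r = (4×609 - 52×46)/√((4×686 - 52²)(4×546 - 46²))
= 44/√(40×68) = 44/√2720 ≈ 44/52.1536 ≈ 0.8437

r ≈ 0.8437


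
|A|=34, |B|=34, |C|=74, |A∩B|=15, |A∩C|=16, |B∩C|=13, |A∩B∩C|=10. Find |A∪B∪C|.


|A∪B∪C| = 34+34+74-15-16-13+10 = 108

|A∪B∪C| = 108


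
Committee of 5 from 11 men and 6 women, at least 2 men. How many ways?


Count by #men:
  2M,3W: C(11,2)×C(6,3)=1100
  3M,2W: C(11,3)×C(6,2)=2475
  4M,1W: C(11,4)×C(6,1)=1980
  5M,0W: C(11,5)×C(6,0)=462
Total = 6017

6017


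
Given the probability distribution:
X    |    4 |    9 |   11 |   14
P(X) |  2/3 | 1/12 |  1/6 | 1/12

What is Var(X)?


E[X] = 77/12
E[X²] = 647/12
Var(X) = E[X²] - (E[X])² = 647/12 - 5929/144 = 1835/144

Var(X) = 1835/144 ≈ 12.7431


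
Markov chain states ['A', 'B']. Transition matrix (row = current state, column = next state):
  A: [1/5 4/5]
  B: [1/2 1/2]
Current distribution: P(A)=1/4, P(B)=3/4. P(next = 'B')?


P(next=B) = Σᵢ P(now=i)×P(i→B)
= 1/4×4/5 + 3/4×1/2
= 1/5 + 3/8 = 23/40

P = 23/40 ≈ 0.5750


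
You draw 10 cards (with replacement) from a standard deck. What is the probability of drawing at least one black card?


P(not a black card) = 26/52 = 1/2
P(none in 10 draws) = (1/2)^10 = 1/1024
P(≥1 black card) = 1 - 1/1024 = 1023/1024

P = 1023/1024 ≈ 99.90%


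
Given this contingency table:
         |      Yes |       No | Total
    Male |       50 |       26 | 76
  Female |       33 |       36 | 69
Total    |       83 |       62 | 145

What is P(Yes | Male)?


P(Yes | Male) = 50/(50+26) = 50/76 = 25/38

P(Yes|Male) = 25/38 ≈ 65.79%


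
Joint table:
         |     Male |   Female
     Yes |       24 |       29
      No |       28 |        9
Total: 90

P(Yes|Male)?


P(Yes|Male) = 24/(24+28) = 24/52 = 6/13

P = 6/13 ≈ 46.15%


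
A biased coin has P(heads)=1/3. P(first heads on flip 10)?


Geometric: P(X=10) = (1-p)^(k-1)×p = (2/3)^9×1/3 = 512/59049

P(X=10) = 512/59049 ≈ 0.87%


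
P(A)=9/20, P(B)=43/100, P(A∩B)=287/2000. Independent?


P(A)×P(B) = 387/2000
P(A∩B) = 287/2000
Not equal → NOT independent

No, not independent


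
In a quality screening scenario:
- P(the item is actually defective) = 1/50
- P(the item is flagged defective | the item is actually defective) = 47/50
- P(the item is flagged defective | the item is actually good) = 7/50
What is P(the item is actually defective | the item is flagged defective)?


Using Bayes' theorem:
P(A|B) = P(B|A)·P(A) / P(B)

P(the item is flagged defective) = 47/50 × 1/50 + 7/50 × 49/50
= 47/2500 + 343/2500 = 39/250

P(the item is actually defective|the item is flagged defective) = (47/2500) / (39/250) = 47/390

P(the item is actually defective|the item is flagged defective) = 47/390 ≈ 12.05%


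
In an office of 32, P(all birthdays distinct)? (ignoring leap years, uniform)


P(all different) = Π(365-i)/365 for i=0..31
= (365/365)×(364/365)×...×(334/365)
= 0.246652

P ≈ 0.2467 ≈ 24.67%


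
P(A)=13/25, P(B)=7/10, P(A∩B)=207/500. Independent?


P(A)×P(B) = 91/250
P(A∩B) = 207/500
Not equal → NOT independent

No, not independent


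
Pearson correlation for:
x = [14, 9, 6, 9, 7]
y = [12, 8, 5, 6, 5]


n=5, Σx=45, Σy=36, Σxy=359, Σx²=443, Σy²=294
r = (5×359 - 45×36)/√((5×443 - 45²)(5×294 - 36²))
= 175/√(190×174) = 175/√33060 ≈ 175/181.8241 ≈ 0.9625

r ≈ 0.9625


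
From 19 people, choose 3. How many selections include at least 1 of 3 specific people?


Complement: C(19,3) - C(16,3) = 969 - 560 = 409

409


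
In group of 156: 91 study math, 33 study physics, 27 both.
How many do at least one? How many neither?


|A∪B| = 91+33-27 = 97
Neither = 156-97 = 59

At least one: 97; Neither: 59


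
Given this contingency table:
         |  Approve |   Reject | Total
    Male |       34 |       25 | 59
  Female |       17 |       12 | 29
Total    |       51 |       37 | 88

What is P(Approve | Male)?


P(Approve | Male) = 34/(34+25) = 34/59

P(Approve|Male) = 34/59 ≈ 57.63%


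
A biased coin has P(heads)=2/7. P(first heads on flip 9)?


Geometric: P(X=9) = (1-p)^(k-1)×p = (5/7)^8×2/7 = 781250/40353607

P(X=9) = 781250/40353607 ≈ 1.94%


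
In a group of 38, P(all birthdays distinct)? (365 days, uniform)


P(all different) = Π(365-i)/365 for i=0..37
= (365/365)×(364/365)×...×(328/365)
= 0.135932

P ≈ 0.1359 ≈ 13.59%


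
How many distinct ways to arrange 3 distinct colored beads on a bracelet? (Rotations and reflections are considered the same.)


Free circular arrangements: rotations and reflections both identified.
(n-1)!/2 = 2!/2 = 2/2 = 1

1


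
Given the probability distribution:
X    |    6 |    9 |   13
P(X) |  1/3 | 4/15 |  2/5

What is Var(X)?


E[X] = 48/5
E[X²] = 506/5
Var(X) = E[X²] - (E[X])² = 506/5 - 2304/25 = 226/25

Var(X) = 226/25 ≈ 9.0400


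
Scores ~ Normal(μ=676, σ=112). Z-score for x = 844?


z = (x - μ)/σ = (844 - 676)/112 = 1.5

z = 1.5


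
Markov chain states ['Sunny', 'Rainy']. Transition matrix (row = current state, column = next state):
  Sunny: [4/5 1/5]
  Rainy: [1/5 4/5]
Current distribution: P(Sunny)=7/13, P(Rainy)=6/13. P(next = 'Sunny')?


P(next=Sunny) = Σᵢ P(now=i)×P(i→Sunny)
= 7/13×4/5 + 6/13×1/5
= 28/65 + 6/65 = 34/65

P = 34/65 ≈ 0.5231


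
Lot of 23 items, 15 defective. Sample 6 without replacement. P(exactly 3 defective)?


Hypergeometric: C(15,3)×C(8,3)/C(23,6)
= 455×56/100947 = 3640/14421

P(X=3) = 3640/14421 ≈ 25.24%


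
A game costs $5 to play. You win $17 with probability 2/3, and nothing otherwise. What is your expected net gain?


E[gain] = (17-5)×2/3 + (-5)×1/3
= 8 - 5/3 = 19/3

Expected net gain = $19/3 ≈ $6.33


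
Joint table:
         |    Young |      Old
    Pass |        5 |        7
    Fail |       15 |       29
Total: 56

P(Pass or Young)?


P(Pass∨Young) = P(Pass) + P(Young) - P(Pass∧Young)
= (12 + 20 - 5)/56 = 27/56

P = 27/56 ≈ 48.21%


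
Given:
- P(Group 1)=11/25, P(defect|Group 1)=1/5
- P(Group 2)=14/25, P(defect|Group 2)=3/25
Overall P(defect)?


P(B) = Σ P(B|Aᵢ)×P(Aᵢ)
  1/5×11/25 = 11/125
  3/25×14/25 = 42/625
Sum = 97/625

P(defect) = 97/625 ≈ 15.52%


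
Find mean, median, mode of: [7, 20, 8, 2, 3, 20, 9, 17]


Sorted: [2, 3, 7, 8, 9, 17, 20, 20]
Mean = 86/8 = 43/4
Median = 17/2
Freq: {7: 1, 20: 2, 8: 1, 2: 1, 3: 1, 9: 1, 17: 1}
Mode: [20]

Mean=43/4, Median=17/2, Mode=20


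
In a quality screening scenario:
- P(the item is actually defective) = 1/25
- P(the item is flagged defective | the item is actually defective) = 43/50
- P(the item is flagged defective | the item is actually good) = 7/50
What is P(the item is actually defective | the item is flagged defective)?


Using Bayes' theorem:
P(A|B) = P(B|A)·P(A) / P(B)

P(the item is flagged defective) = 43/50 × 1/25 + 7/50 × 24/25
= 43/1250 + 84/625 = 211/1250

P(the item is actually defective|the item is flagged defective) = (43/1250) / (211/1250) = 43/211

P(the item is actually defective|the item is flagged defective) = 43/211 ≈ 20.38%


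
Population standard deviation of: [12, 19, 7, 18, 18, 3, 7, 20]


Mean = 104/8 = 13
  (12-13)²=1
  (19-13)²=36
  (7-13)²=36
  (18-13)²=25
  (18-13)²=25
  (3-13)²=100
  (7-13)²=36
  (20-13)²=49
Σ(x-μ)² = 308
σ² = 308/8 = 77/2

σ = √(77/2) ≈ 6.2048


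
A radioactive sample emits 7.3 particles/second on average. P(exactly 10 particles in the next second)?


Poisson(λ=7.3): P(X=10) = e^(-λ)×λ^k/k!
= e^(-7.3) × 7.3^10 / 10!
≈ 0.0006755387752 × 429762582.97 / 3628800 ≈ 0.080005

P(X=10) ≈ 0.080005 ≈ 8.00%


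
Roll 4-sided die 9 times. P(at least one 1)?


P(no 1)^9 = (3/4)^9 = 19683/262144
P(≥1) = 1 - 19683/262144 = 242461/262144

P = 242461/262144 ≈ 92.49%


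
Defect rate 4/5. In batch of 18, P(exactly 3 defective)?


Binomial: P(X=3) = C(18,3)×p^3×(1-p)^15
= 816 × 64/125 × 1/30517578125 = 52224/3814697265625

P(X=3) = 52224/3814697265625 ≈ 0.00%


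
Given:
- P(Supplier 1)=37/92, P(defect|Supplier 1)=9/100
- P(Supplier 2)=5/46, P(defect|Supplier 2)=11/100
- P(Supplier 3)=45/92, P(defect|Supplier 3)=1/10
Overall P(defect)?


P(B) = Σ P(B|Aᵢ)×P(Aᵢ)
  9/100×37/92 = 333/9200
  11/100×5/46 = 11/920
  1/10×45/92 = 9/184
Sum = 893/9200

P(defect) = 893/9200 ≈ 9.71%


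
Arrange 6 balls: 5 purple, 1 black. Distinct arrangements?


6!/(5!×1!) = 6

6


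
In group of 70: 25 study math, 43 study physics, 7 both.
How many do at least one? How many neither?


|A∪B| = 25+43-7 = 61
Neither = 70-61 = 9

At least one: 61; Neither: 9


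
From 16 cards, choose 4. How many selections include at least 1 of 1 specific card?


Complement: C(16,4) - C(15,4) = 1820 - 1365 = 455

455


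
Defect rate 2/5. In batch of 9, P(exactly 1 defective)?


Binomial: P(X=1) = C(9,1)×p^1×(1-p)^8
= 9 × 2/5 × 6561/390625 = 118098/1953125

P(X=1) = 118098/1953125 ≈ 6.05%


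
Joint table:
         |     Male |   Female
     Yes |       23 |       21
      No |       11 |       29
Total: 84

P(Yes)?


P(Yes) = (23+21)/84 = 44/84 = 11/21

P(Yes) = 11/21 ≈ 52.38%


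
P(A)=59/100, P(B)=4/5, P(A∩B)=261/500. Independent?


P(A)×P(B) = 59/125
P(A∩B) = 261/500
Not equal → NOT independent

No, not independent


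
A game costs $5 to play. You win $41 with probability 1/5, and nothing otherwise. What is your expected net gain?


E[gain] = (41-5)×1/5 + (-5)×4/5
= 36/5 - 4 = 16/5

Expected net gain = $16/5 ≈ $3.20


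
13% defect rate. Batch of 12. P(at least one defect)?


P(all good) = (87/100)^12 = 188031682201497672618081/1000000000000000000000000
P(≥1 defect) = 811968317798502327381919/1000000000000000000000000

P = 811968317798502327381919/1000000000000000000000000 ≈ 81.20%


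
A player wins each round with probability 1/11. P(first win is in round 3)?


Geometric: P(X=3) = (1-p)^(k-1)×p = (10/11)^2×1/11 = 100/1331

P(X=3) = 100/1331 ≈ 7.51%


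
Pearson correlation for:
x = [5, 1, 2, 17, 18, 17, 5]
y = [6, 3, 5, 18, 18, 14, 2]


n=7, Σx=65, Σy=66, Σxy=921, Σx²=957, Σy²=918
r = (7×921 - 65×66)/√((7×957 - 65²)(7×918 - 66²))
= 2157/√(2474×2070) = 2157/√5121180 ≈ 2157/2263.0024 ≈ 0.9532

r ≈ 0.9532


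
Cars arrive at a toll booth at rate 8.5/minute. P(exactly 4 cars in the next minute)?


Poisson(λ=8.5): P(X=4) = e^(-λ)×λ^k/k!
= e^(-8.5) × 8.5^4 / 4!
≈ 0.000203468369 × 5220.0625 / 24 ≈ 0.044255

P(X=4) ≈ 0.044255 ≈ 4.43%


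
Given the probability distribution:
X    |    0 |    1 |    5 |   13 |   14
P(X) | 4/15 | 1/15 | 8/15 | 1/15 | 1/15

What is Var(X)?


E[X] = 68/15
E[X²] = 566/15
Var(X) = E[X²] - (E[X])² = 566/15 - 4624/225 = 3866/225

Var(X) = 3866/225 ≈ 17.1822


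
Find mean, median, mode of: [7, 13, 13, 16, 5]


Sorted: [5, 7, 13, 13, 16]
Mean = 54/5
Median = 13
Freq: {7: 1, 13: 2, 16: 1, 5: 1}
Mode: [13]

Mean=54/5, Median=13, Mode=13


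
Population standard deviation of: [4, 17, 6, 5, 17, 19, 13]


Mean = 81/7
  (4-81/7)²=2809/49
  (17-81/7)²=1444/49
  (6-81/7)²=1521/49
  (5-81/7)²=2116/49
  (17-81/7)²=1444/49
  (19-81/7)²=2704/49
  (13-81/7)²=100/49
Σ(x-μ)² = 1734/7
σ² = (1734/7)/7 = 1734/49

σ = √(1734/49) ≈ 5.9488


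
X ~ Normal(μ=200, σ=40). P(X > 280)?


z = (280-200)/40 = 2.0
P(X > 280) = 1 - P(Z ≤ 2.0) = 1 - 0.9772 = 0.0228

P(X > 280) ≈ 0.0228


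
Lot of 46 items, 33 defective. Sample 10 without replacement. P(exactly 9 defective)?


Hypergeometric: C(33,9)×C(13,1)/C(46,10)
= 38567100×13/4076350421 = 3506100/28505947

P(X=9) = 3506100/28505947 ≈ 12.30%


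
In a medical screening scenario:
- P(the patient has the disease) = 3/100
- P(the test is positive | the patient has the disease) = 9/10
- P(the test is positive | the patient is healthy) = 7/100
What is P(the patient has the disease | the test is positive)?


Using Bayes' theorem:
P(A|B) = P(B|A)·P(A) / P(B)

P(the test is positive) = 9/10 × 3/100 + 7/100 × 97/100
= 27/1000 + 679/10000 = 949/10000

P(the patient has the disease|the test is positive) = (27/1000) / (949/10000) = 270/949

P(the patient has the disease|the test is positive) = 270/949 ≈ 28.45%


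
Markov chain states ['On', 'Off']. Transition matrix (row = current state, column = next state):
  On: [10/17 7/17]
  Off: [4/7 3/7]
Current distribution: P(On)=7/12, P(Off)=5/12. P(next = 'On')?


P(next=On) = Σᵢ P(now=i)×P(i→On)
= 7/12×10/17 + 5/12×4/7
= 35/102 + 5/21 = 415/714

P = 415/714 ≈ 0.5812


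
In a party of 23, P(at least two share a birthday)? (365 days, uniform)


P(all different) = Π(365-i)/365 for i=0..22
= 0.492703
P(match) = 1 - 0.492703 = 0.507297

P ≈ 0.5073 ≈ 50.73%


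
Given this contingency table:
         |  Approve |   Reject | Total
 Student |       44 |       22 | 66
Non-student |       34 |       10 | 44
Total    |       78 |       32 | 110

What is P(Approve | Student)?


P(Approve | Student) = 44/(44+22) = 44/66 = 2/3

P(Approve|Student) = 2/3 ≈ 66.67%


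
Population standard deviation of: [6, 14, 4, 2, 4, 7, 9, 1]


Mean = 47/8
  (6-47/8)²=1/64
  (14-47/8)²=4225/64
  (4-47/8)²=225/64
  (2-47/8)²=961/64
  (4-47/8)²=225/64
  (7-47/8)²=81/64
  (9-47/8)²=625/64
  (1-47/8)²=1521/64
Σ(x-μ)² = 983/8
σ² = (983/8)/8 = 983/64

σ = √(983/64) ≈ 3.9191


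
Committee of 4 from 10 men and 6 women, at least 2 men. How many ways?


Count by #men:
  2M,2W: C(10,2)×C(6,2)=675
  3M,1W: C(10,3)×C(6,1)=720
  4M,0W: C(10,4)×C(6,0)=210
Total = 1605

1605


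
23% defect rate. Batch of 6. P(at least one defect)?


P(all good) = (77/100)^6 = 208422380089/1000000000000
P(≥1 defect) = 791577619911/1000000000000

P = 791577619911/1000000000000 ≈ 79.16%


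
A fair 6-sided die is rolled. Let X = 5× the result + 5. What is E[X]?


E[die] = (1+6)/2 = 7/2
E[X] = 5×7/2 + 5 = 45/2

E[X] = 45/2


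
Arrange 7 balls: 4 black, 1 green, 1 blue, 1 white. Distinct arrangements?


7!/(4!×1!×1!×1!) = 210

210


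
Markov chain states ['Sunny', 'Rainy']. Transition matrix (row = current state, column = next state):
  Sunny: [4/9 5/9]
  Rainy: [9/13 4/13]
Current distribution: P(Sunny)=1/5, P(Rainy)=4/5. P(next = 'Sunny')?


P(next=Sunny) = Σᵢ P(now=i)×P(i→Sunny)
= 1/5×4/9 + 4/5×9/13
= 4/45 + 36/65 = 376/585

P = 376/585 ≈ 0.6427


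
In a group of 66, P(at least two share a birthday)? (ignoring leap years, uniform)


P(all different) = Π(365-i)/365 for i=0..65
= 0.001904
P(match) = 1 - 0.001904 = 0.998096

P ≈ 0.9981 ≈ 99.81%


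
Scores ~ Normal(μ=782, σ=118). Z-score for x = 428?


z = (x - μ)/σ = (428 - 782)/118 = -3.0

z = -3.0
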